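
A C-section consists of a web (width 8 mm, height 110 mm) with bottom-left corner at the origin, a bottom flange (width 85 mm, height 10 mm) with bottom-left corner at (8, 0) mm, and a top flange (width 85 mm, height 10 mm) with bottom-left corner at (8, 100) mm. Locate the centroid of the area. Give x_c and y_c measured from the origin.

x_c = 34.64 mm, y_c = 55.00 mm

web: A = 8 × 110 = 880.00, centroid at (4.00, 55.00).
bottom flange: A = 85 × 10 = 850.00, centroid at (50.50, 5.00).
top flange: A = 85 × 10 = 850.00, centroid at (50.50, 105.00).
ΣA = 2580.00 mm²
ΣAx_c = (880.00)(4.00) + (850.00)(50.50) + (850.00)(50.50) = 89370.00 mm³
ΣAy_c = (880.00)(55.00) + (850.00)(5.00) + (850.00)(105.00) = 141900.00 mm³
x_c = 89370.00 / 2580.00 = 34.64 mm
y_c = 141900.00 / 2580.00 = 55.00 mm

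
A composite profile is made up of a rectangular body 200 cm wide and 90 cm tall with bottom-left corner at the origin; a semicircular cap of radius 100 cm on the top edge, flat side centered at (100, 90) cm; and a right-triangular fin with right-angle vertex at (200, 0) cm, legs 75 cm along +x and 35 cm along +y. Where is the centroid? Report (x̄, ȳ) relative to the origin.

rectangular body: A = 200 × 90 = 18000.00, centroid at (100.00, 45.00).
semicircular top: A = ½π·100² = 15707.96, centroid at (100.00, 132.44).
triangular fin: A = ½·75·35 = 1312.50, centroid at (225.00, 11.67).
ΣA = 35020.46 cm²
ΣAx̄ = (18000.00)(100.00) + (15707.96)(100.00) + (1312.50)(225.00) = 3666108.83 cm³
ΣAȳ = (18000.00)(45.00) + (15707.96)(132.44) + (1312.50)(11.67) = 2905695.86 cm³
x̄ = 3666108.83 / 35020.46 = 104.68 cm
ȳ = 2905695.86 / 35020.46 = 82.97 cm

x̄ = 104.68 cm, ȳ = 82.97 cm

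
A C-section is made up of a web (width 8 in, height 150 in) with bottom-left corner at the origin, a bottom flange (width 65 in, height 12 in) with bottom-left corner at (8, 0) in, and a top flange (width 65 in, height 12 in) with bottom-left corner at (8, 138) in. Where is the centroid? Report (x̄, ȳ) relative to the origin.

x̄ = 24.63 in, ȳ = 75.00 in

web: A = 8 × 150 = 1200.00, centroid at (4.00, 75.00).
bottom flange: A = 65 × 12 = 780.00, centroid at (40.50, 6.00).
top flange: A = 65 × 12 = 780.00, centroid at (40.50, 144.00).
ΣA = 2760.00 in², ΣAx̄ = 67980.00 in³, ΣAȳ = 207000.00 in³.
x̄ = 67980.00/2760.00 = 24.63 in; ȳ = 207000.00/2760.00 = 75.00 in.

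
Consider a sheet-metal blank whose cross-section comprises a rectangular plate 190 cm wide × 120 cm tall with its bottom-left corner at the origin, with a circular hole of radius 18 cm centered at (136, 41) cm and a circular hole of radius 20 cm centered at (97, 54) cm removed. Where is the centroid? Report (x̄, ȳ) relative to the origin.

plate: A = 190 × 120 = 22800.00, centroid at (95.00, 60.00).
hole 1: A = −π·18² = -1017.88, centroid at (136.00, 41.00).
hole 2: A = −π·20² = -1256.64, centroid at (97.00, 54.00).
ΣA = 20525.49 cm²
ΣAx̄ = (22800.00)(95.00) + (-1017.88)(136.00) + (-1256.64)(97.00) = 1905675.07 cm³
ΣAȳ = (22800.00)(60.00) + (-1017.88)(41.00) + (-1256.64)(54.00) = 1258408.68 cm³
x̄ = 1905675.07 / 20525.49 = 92.84 cm
ȳ = 1258408.68 / 20525.49 = 61.31 cm

x̄ = 92.84 cm, ȳ = 61.31 cm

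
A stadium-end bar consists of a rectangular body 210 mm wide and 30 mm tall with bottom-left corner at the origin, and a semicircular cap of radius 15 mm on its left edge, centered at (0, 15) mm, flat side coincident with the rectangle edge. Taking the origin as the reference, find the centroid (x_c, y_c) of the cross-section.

rectangular body: A = 210 × 30 = 6300.00, centroid at (105.00, 15.00).
semicircular end: A = ½π·15² = 353.43, centroid at (-6.37, 15.00).
ΣA = 6653.43 mm²
ΣAx_c = (6300.00)(105.00) + (353.43)(-6.37) = 659250.00 mm³
ΣAy_c = (6300.00)(15.00) + (353.43)(15.00) = 99801.44 mm³
x_c = 659250.00 / 6653.43 = 99.08 mm
y_c = 99801.44 / 6653.43 = 15.00 mm

x_c = 99.08 mm, y_c = 15.00 mm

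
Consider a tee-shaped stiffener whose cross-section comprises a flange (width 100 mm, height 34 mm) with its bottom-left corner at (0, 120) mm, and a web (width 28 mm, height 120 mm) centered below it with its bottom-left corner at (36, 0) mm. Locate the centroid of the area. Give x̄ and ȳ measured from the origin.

x̄ = 50.00 mm, ȳ = 98.73 mm

Part | A | x̄ᵢ | ȳᵢ | A·x̄ᵢ | A·ȳᵢ
web | 3360.00 | 50.00 | 60.00 | 168000.00 | 201600.00
flange | 3400.00 | 50.00 | 137.00 | 170000.00 | 465800.00
Σ | 6760.00 |  |  | 338000.00 | 667400.00
x̄ = 338000.00 / 6760.00 = 50.00 mm
ȳ = 667400.00 / 6760.00 = 98.73 mm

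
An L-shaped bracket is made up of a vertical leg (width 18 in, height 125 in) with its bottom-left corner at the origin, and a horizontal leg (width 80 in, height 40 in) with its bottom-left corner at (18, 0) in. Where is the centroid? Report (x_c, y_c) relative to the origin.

x_c = 37.77 in, y_c = 37.55 in

Part | A | x̄ᵢ | ȳᵢ | A·x̄ᵢ | A·ȳᵢ
vertical leg | 2250.00 | 9.00 | 62.50 | 20250.00 | 140625.00
horizontal leg | 3200.00 | 58.00 | 20.00 | 185600.00 | 64000.00
Σ | 5450.00 |  |  | 205850.00 | 204625.00
x_c = 205850.00 / 5450.00 = 37.77 in
y_c = 204625.00 / 5450.00 = 37.55 in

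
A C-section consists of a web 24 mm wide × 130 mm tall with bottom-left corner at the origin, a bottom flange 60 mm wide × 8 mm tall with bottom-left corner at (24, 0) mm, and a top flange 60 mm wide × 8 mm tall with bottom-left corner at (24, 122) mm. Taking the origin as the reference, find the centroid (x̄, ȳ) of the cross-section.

Part | A | x̄ᵢ | ȳᵢ | A·x̄ᵢ | A·ȳᵢ
web | 3120.00 | 12.00 | 65.00 | 37440.00 | 202800.00
bottom flange | 480.00 | 54.00 | 4.00 | 25920.00 | 1920.00
top flange | 480.00 | 54.00 | 126.00 | 25920.00 | 60480.00
Σ | 4080.00 |  |  | 89280.00 | 265200.00
x̄ = 89280.00 / 4080.00 = 21.88 mm
ȳ = 265200.00 / 4080.00 = 65.00 mm

x̄ = 21.88 mm, ȳ = 65.00 mm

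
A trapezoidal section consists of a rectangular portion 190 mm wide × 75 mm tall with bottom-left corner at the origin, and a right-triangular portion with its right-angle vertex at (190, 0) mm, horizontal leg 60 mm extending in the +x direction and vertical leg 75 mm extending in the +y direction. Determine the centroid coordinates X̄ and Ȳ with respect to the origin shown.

X̄ = 110.68 mm, Ȳ = 35.80 mm

Part | A | x̄ᵢ | ȳᵢ | A·x̄ᵢ | A·ȳᵢ
rectangular portion | 14250.00 | 95.00 | 37.50 | 1353750.00 | 534375.00
triangular portion | 2250.00 | 210.00 | 25.00 | 472500.00 | 56250.00
Σ | 16500.00 |  |  | 1826250.00 | 590625.00
X̄ = 1826250.00 / 16500.00 = 110.68 mm
Ȳ = 590625.00 / 16500.00 = 35.80 mm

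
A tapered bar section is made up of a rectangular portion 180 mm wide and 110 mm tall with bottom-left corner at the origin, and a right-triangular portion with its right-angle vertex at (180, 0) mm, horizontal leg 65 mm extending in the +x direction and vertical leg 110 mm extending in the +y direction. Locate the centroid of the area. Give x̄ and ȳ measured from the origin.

Part | A | x̄ᵢ | ȳᵢ | A·x̄ᵢ | A·ȳᵢ
rectangular portion | 19800.00 | 90.00 | 55.00 | 1782000.00 | 1089000.00
triangular portion | 3575.00 | 201.67 | 36.67 | 720958.33 | 131083.33
Σ | 23375.00 |  |  | 2502958.33 | 1220083.33
x̄ = 2502958.33 / 23375.00 = 107.08 mm
ȳ = 1220083.33 / 23375.00 = 52.20 mm

x̄ = 107.08 mm, ȳ = 52.20 mm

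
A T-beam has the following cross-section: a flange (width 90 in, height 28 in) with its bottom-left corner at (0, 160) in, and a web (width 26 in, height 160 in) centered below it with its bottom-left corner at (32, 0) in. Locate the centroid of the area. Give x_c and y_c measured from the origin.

web: A = 26 × 160 = 4160.00, centroid at (45.00, 80.00).
flange: A = 90 × 28 = 2520.00, centroid at (45.00, 174.00).
ΣA = 6680.00 in², ΣAx_c = 300600.00 in³, ΣAy_c = 771280.00 in³.
x_c = 300600.00/6680.00 = 45.00 in; y_c = 771280.00/6680.00 = 115.46 in.

x_c = 45.00 in, y_c = 115.46 in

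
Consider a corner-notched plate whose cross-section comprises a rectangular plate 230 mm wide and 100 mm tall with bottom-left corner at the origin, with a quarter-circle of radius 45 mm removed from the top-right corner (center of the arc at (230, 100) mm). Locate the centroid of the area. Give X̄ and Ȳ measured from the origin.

X̄ = 107.88 mm, Ȳ = 47.70 mm

plate: A = 230 × 100 = 23000.00, centroid at (115.00, 50.00).
removed quarter-circle: A = −¼π·45² = -1590.43, centroid at (210.90, 80.90).
ΣA = 21409.57 mm²
ΣAX̄ = (23000.00)(115.00) + (-1590.43)(210.90) = 2309575.81 mm³
ΣAȲ = (23000.00)(50.00) + (-1590.43)(80.90) = 1021331.87 mm³
X̄ = 2309575.81 / 21409.57 = 107.88 mm
Ȳ = 1021331.87 / 21409.57 = 47.70 mm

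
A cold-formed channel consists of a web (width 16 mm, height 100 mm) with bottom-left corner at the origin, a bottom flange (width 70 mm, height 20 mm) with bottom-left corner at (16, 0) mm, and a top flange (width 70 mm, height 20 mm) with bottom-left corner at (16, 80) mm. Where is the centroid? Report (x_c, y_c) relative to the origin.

x_c = 35.36 mm, y_c = 50.00 mm

web: A = 16 × 100 = 1600.00, centroid at (8.00, 50.00).
bottom flange: A = 70 × 20 = 1400.00, centroid at (51.00, 10.00).
top flange: A = 70 × 20 = 1400.00, centroid at (51.00, 90.00).
ΣA = 4400.00 mm², ΣAx_c = 155600.00 mm³, ΣAy_c = 220000.00 mm³.
x_c = 155600.00/4400.00 = 35.36 mm; y_c = 220000.00/4400.00 = 50.00 mm.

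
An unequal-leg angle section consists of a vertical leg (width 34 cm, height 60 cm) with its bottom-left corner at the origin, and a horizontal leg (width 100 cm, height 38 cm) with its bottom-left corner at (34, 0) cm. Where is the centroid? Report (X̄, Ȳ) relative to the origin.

X̄ = 60.60 cm, Ȳ = 22.84 cm

Part | A | x̄ᵢ | ȳᵢ | A·x̄ᵢ | A·ȳᵢ
vertical leg | 2040.00 | 17.00 | 30.00 | 34680.00 | 61200.00
horizontal leg | 3800.00 | 84.00 | 19.00 | 319200.00 | 72200.00
Σ | 5840.00 |  |  | 353880.00 | 133400.00
X̄ = 353880.00 / 5840.00 = 60.60 cm
Ȳ = 133400.00 / 5840.00 = 22.84 cm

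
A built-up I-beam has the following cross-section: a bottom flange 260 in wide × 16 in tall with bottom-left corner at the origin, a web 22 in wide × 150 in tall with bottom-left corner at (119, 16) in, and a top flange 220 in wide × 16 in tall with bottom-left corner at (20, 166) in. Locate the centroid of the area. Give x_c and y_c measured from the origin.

bottom flange: A = 260 × 16 = 4160.00, centroid at (130.00, 8.00).
web: A = 22 × 150 = 3300.00, centroid at (130.00, 91.00).
top flange: A = 220 × 16 = 3520.00, centroid at (130.00, 174.00).
ΣA = 10980.00 in²
ΣAx_c = (4160.00)(130.00) + (3300.00)(130.00) + (3520.00)(130.00) = 1427400.00 in³
ΣAy_c = (4160.00)(8.00) + (3300.00)(91.00) + (3520.00)(174.00) = 946060.00 in³
x_c = 1427400.00 / 10980.00 = 130.00 in
y_c = 946060.00 / 10980.00 = 86.16 in

x_c = 130.00 in, y_c = 86.16 in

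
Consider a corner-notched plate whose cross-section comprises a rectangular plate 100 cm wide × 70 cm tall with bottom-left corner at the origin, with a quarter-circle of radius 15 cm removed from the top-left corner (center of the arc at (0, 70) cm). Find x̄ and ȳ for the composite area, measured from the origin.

x̄ = 51.13 cm, ȳ = 34.26 cm

Part | A | x̄ᵢ | ȳᵢ | A·x̄ᵢ | A·ȳᵢ
plate | 7000.00 | 50.00 | 35.00 | 350000.00 | 245000.00
removed quarter-circle | -176.71 | 6.37 | 63.63 | -1125.00 | -11245.02
Σ | 6823.29 |  |  | 348875.00 | 233754.98
x̄ = 348875.00 / 6823.29 = 51.13 cm
ȳ = 233754.98 / 6823.29 = 34.26 cm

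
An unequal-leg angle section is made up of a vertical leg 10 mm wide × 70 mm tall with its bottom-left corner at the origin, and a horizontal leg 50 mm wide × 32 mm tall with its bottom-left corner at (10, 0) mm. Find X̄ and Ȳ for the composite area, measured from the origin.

X̄ = 25.87 mm, Ȳ = 21.78 mm

vertical leg: A = 10 × 70 = 700.00, centroid at (5.00, 35.00).
horizontal leg: A = 50 × 32 = 1600.00, centroid at (35.00, 16.00).
ΣA = 2300.00 mm²
ΣAX̄ = (700.00)(5.00) + (1600.00)(35.00) = 59500.00 mm³
ΣAȲ = (700.00)(35.00) + (1600.00)(16.00) = 50100.00 mm³
X̄ = 59500.00 / 2300.00 = 25.87 mm
Ȳ = 50100.00 / 2300.00 = 21.78 mm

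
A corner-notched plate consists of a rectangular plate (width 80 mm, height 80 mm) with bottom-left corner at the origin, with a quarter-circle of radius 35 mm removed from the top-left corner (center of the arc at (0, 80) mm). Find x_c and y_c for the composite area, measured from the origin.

x_c = 44.45 mm, y_c = 35.55 mm

plate: A = 80 × 80 = 6400.00, centroid at (40.00, 40.00).
removed quarter-circle: A = −¼π·35² = -962.11, centroid at (14.85, 65.15).
ΣA = 5437.89 mm², ΣAx_c = 241708.33 mm³, ΣAy_c = 193322.65 mm³.
x_c = 241708.33/5437.89 = 44.45 mm; y_c = 193322.65/5437.89 = 35.55 mm.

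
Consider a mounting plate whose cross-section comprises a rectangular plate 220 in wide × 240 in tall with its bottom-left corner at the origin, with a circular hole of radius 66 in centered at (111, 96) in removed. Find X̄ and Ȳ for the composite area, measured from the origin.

X̄ = 109.65 in, Ȳ = 128.40 in

plate: A = 220 × 240 = 52800.00, centroid at (110.00, 120.00).
hole: A = −π·66² = -13684.78, centroid at (111.00, 96.00).
ΣA = 39115.22 in²
ΣAX̄ = (52800.00)(110.00) + (-13684.78)(111.00) = 4288989.69 in³
ΣAȲ = (52800.00)(120.00) + (-13684.78)(96.00) = 5022261.35 in³
X̄ = 4288989.69 / 39115.22 = 109.65 in
Ȳ = 5022261.35 / 39115.22 = 128.40 in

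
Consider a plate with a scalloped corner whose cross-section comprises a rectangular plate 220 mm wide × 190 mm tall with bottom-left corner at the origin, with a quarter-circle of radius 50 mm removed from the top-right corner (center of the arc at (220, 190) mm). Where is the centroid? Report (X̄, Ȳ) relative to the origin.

X̄ = 105.62 mm, Ȳ = 91.36 mm

plate: A = 220 × 190 = 41800.00, centroid at (110.00, 95.00).
removed quarter-circle: A = −¼π·50² = -1963.50, centroid at (198.78, 168.78).
ΣA = 39836.50 mm²
ΣAX̄ = (41800.00)(110.00) + (-1963.50)(198.78) = 4207697.68 mm³
ΣAȲ = (41800.00)(95.00) + (-1963.50)(168.78) = 3639602.54 mm³
X̄ = 4207697.68 / 39836.50 = 105.62 mm
Ȳ = 3639602.54 / 39836.50 = 91.36 mm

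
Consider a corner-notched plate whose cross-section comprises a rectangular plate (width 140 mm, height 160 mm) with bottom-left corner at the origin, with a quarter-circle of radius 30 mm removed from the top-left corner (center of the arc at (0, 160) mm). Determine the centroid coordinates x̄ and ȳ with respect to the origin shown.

x̄ = 71.87 mm, ȳ = 77.81 mm

plate: A = 140 × 160 = 22400.00, centroid at (70.00, 80.00).
removed quarter-circle: A = −¼π·30² = -706.86, centroid at (12.73, 147.27).
ΣA = 21693.14 mm²
ΣAx̄ = (22400.00)(70.00) + (-706.86)(12.73) = 1559000.00 mm³
ΣAȳ = (22400.00)(80.00) + (-706.86)(147.27) = 1687902.66 mm³
x̄ = 1559000.00 / 21693.14 = 71.87 mm
ȳ = 1687902.66 / 21693.14 = 77.81 mm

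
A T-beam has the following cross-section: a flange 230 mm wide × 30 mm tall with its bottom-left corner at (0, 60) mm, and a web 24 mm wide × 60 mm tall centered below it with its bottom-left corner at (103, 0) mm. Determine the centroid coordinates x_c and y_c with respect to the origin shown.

x_c = 115.00 mm, y_c = 67.23 mm

Part | A | x̄ᵢ | ȳᵢ | A·x̄ᵢ | A·ȳᵢ
web | 1440.00 | 115.00 | 30.00 | 165600.00 | 43200.00
flange | 6900.00 | 115.00 | 75.00 | 793500.00 | 517500.00
Σ | 8340.00 |  |  | 959100.00 | 560700.00
x_c = 959100.00 / 8340.00 = 115.00 mm
y_c = 560700.00 / 8340.00 = 67.23 mm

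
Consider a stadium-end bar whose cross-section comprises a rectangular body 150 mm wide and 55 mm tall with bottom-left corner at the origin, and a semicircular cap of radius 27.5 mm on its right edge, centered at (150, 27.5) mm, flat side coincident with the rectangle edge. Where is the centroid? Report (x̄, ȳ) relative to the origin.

rectangular body: A = 150 × 55 = 8250.00, centroid at (75.00, 27.50).
semicircular end: A = ½π·27.5² = 1187.91, centroid at (161.67, 27.50).
ΣA = 9437.91 mm²
ΣAx̄ = (8250.00)(75.00) + (1187.91)(161.67) = 810801.79 mm³
ΣAȳ = (8250.00)(27.50) + (1187.91)(27.50) = 259542.65 mm³
x̄ = 810801.79 / 9437.91 = 85.91 mm
ȳ = 259542.65 / 9437.91 = 27.50 mm

x̄ = 85.91 mm, ȳ = 27.50 mm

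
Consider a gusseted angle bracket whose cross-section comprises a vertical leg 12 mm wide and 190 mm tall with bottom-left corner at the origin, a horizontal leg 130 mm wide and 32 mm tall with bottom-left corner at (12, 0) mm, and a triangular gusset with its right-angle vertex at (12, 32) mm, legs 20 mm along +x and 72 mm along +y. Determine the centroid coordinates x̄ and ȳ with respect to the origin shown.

x̄ = 48.53 mm, ȳ = 45.18 mm

Part | A | x̄ᵢ | ȳᵢ | A·x̄ᵢ | A·ȳᵢ
vertical leg | 2280.00 | 6.00 | 95.00 | 13680.00 | 216600.00
horizontal leg | 4160.00 | 77.00 | 16.00 | 320320.00 | 66560.00
gusset | 720.00 | 18.67 | 56.00 | 13440.00 | 40320.00
Σ | 7160.00 |  |  | 347440.00 | 323480.00
x̄ = 347440.00 / 7160.00 = 48.53 mm
ȳ = 323480.00 / 7160.00 = 45.18 mm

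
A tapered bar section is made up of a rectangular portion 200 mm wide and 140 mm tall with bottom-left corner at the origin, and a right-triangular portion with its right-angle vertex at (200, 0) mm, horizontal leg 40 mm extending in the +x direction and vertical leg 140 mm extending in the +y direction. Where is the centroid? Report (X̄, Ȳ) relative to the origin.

X̄ = 110.30 mm, Ȳ = 67.88 mm

Part | A | x̄ᵢ | ȳᵢ | A·x̄ᵢ | A·ȳᵢ
rectangular portion | 28000.00 | 100.00 | 70.00 | 2800000.00 | 1960000.00
triangular portion | 2800.00 | 213.33 | 46.67 | 597333.33 | 130666.67
Σ | 30800.00 |  |  | 3397333.33 | 2090666.67
X̄ = 3397333.33 / 30800.00 = 110.30 mm
Ȳ = 2090666.67 / 30800.00 = 67.88 mm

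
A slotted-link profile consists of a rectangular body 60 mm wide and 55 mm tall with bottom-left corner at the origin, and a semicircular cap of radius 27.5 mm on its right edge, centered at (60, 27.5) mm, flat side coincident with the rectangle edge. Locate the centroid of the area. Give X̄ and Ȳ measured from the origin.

X̄ = 41.03 mm, Ȳ = 27.50 mm

Part | A | x̄ᵢ | ȳᵢ | A·x̄ᵢ | A·ȳᵢ
rectangular body | 3300.00 | 30.00 | 27.50 | 99000.00 | 90750.00
semicircular end | 1187.91 | 71.67 | 27.50 | 85139.47 | 32667.65
Σ | 4487.91 |  |  | 184139.47 | 123417.65
X̄ = 184139.47 / 4487.91 = 41.03 mm
Ȳ = 123417.65 / 4487.91 = 27.50 mm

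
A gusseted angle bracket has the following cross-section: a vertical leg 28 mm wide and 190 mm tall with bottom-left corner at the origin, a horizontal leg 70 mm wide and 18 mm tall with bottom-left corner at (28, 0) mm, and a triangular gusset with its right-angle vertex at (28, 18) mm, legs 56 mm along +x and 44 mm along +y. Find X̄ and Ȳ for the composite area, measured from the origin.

vertical leg: A = 28 × 190 = 5320.00, centroid at (14.00, 95.00).
horizontal leg: A = 70 × 18 = 1260.00, centroid at (63.00, 9.00).
gusset: A = ½·56·44 = 1232.00, centroid at (46.67, 32.67).
ΣA = 7812.00 mm²
ΣAX̄ = (5320.00)(14.00) + (1260.00)(63.00) + (1232.00)(46.67) = 211353.33 mm³
ΣAȲ = (5320.00)(95.00) + (1260.00)(9.00) + (1232.00)(32.67) = 556985.33 mm³
X̄ = 211353.33 / 7812.00 = 27.05 mm
Ȳ = 556985.33 / 7812.00 = 71.30 mm

X̄ = 27.05 mm, Ȳ = 71.30 mm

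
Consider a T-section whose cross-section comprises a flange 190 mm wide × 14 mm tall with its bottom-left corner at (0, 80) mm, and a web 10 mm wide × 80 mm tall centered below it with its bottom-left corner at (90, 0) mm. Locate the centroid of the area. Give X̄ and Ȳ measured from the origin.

X̄ = 95.00 mm, Ȳ = 76.13 mm

Part | A | x̄ᵢ | ȳᵢ | A·x̄ᵢ | A·ȳᵢ
web | 800.00 | 95.00 | 40.00 | 76000.00 | 32000.00
flange | 2660.00 | 95.00 | 87.00 | 252700.00 | 231420.00
Σ | 3460.00 |  |  | 328700.00 | 263420.00
X̄ = 328700.00 / 3460.00 = 95.00 mm
Ȳ = 263420.00 / 3460.00 = 76.13 mm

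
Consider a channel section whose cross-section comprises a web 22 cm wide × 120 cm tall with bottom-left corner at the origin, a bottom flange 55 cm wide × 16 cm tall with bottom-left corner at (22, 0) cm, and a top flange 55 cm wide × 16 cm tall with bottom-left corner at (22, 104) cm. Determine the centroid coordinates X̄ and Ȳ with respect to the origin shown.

X̄ = 26.40 cm, Ȳ = 60.00 cm

Part | A | x̄ᵢ | ȳᵢ | A·x̄ᵢ | A·ȳᵢ
web | 2640.00 | 11.00 | 60.00 | 29040.00 | 158400.00
bottom flange | 880.00 | 49.50 | 8.00 | 43560.00 | 7040.00
top flange | 880.00 | 49.50 | 112.00 | 43560.00 | 98560.00
Σ | 4400.00 |  |  | 116160.00 | 264000.00
X̄ = 116160.00 / 4400.00 = 26.40 cm
Ȳ = 264000.00 / 4400.00 = 60.00 cm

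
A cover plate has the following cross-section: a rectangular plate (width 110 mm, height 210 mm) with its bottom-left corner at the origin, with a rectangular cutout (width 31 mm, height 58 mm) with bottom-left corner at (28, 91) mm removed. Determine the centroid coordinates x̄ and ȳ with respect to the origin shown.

plate: A = 110 × 210 = 23100.00, centroid at (55.00, 105.00).
hole: A = −(31 × 58) = -1798.00, centroid at (43.50, 120.00).
ΣA = 21302.00 mm², ΣAx̄ = 1192287.00 mm³, ΣAȳ = 2209740.00 mm³.
x̄ = 1192287.00/21302.00 = 55.97 mm; ȳ = 2209740.00/21302.00 = 103.73 mm.

x̄ = 55.97 mm, ȳ = 103.73 mm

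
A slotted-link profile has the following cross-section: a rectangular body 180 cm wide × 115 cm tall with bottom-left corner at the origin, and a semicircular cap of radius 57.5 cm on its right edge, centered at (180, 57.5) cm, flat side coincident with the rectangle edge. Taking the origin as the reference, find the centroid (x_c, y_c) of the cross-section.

Part | A | x̄ᵢ | ȳᵢ | A·x̄ᵢ | A·ȳᵢ
rectangular body | 20700.00 | 90.00 | 57.50 | 1863000.00 | 1190250.00
semicircular end | 5193.45 | 204.40 | 57.50 | 1061559.75 | 298623.11
Σ | 25893.45 |  |  | 2924559.75 | 1488873.11
x_c = 2924559.75 / 25893.45 = 112.95 cm
y_c = 1488873.11 / 25893.45 = 57.50 cm

x_c = 112.95 cm, y_c = 57.50 cm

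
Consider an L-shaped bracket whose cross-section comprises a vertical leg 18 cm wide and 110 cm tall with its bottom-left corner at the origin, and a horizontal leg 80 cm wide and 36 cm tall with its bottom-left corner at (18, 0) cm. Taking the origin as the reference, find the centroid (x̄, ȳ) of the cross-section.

vertical leg: A = 18 × 110 = 1980.00, centroid at (9.00, 55.00).
horizontal leg: A = 80 × 36 = 2880.00, centroid at (58.00, 18.00).
ΣA = 4860.00 cm²
ΣAx̄ = (1980.00)(9.00) + (2880.00)(58.00) = 184860.00 cm³
ΣAȳ = (1980.00)(55.00) + (2880.00)(18.00) = 160740.00 cm³
x̄ = 184860.00 / 4860.00 = 38.04 cm
ȳ = 160740.00 / 4860.00 = 33.07 cm

x̄ = 38.04 cm, ȳ = 33.07 cm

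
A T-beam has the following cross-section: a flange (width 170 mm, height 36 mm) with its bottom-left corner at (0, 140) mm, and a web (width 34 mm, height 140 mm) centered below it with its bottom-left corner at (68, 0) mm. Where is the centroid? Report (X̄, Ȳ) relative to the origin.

Part | A | x̄ᵢ | ȳᵢ | A·x̄ᵢ | A·ȳᵢ
web | 4760.00 | 85.00 | 70.00 | 404600.00 | 333200.00
flange | 6120.00 | 85.00 | 158.00 | 520200.00 | 966960.00
Σ | 10880.00 |  |  | 924800.00 | 1300160.00
X̄ = 924800.00 / 10880.00 = 85.00 mm
Ȳ = 1300160.00 / 10880.00 = 119.50 mm

X̄ = 85.00 mm, Ȳ = 119.50 mm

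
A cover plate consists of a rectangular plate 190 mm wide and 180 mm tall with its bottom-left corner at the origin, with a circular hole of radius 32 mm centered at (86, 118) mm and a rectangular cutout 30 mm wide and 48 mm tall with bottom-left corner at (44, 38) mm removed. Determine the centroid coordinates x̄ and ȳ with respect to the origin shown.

Part | A | x̄ᵢ | ȳᵢ | A·x̄ᵢ | A·ȳᵢ
plate | 34200.00 | 95.00 | 90.00 | 3249000.00 | 3078000.00
hole 1 | -3216.99 | 86.00 | 118.00 | -276661.22 | -379604.92
hole 2 | -1440.00 | 59.00 | 62.00 | -84960.00 | -89280.00
Σ | 29543.01 |  |  | 2887378.78 | 2609115.08
x̄ = 2887378.78 / 29543.01 = 97.73 mm
ȳ = 2609115.08 / 29543.01 = 88.32 mm

x̄ = 97.73 mm, ȳ = 88.32 mm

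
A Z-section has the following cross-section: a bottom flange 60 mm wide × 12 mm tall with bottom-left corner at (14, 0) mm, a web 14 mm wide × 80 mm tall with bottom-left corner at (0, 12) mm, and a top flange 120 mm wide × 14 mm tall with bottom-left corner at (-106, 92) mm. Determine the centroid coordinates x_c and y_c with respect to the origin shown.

Part | A | x̄ᵢ | ȳᵢ | A·x̄ᵢ | A·ȳᵢ
bottom flange | 720.00 | 44.00 | 6.00 | 31680.00 | 4320.00
web | 1120.00 | 7.00 | 52.00 | 7840.00 | 58240.00
top flange | 1680.00 | -46.00 | 99.00 | -77280.00 | 166320.00
Σ | 3520.00 |  |  | -37760.00 | 228880.00
x_c = -37760.00 / 3520.00 = -10.73 mm
y_c = 228880.00 / 3520.00 = 65.02 mm

x_c = -10.73 mm, y_c = 65.02 mm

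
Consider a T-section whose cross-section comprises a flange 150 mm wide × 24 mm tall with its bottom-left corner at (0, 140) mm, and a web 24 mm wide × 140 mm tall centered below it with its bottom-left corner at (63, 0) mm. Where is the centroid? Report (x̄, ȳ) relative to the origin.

web: A = 24 × 140 = 3360.00, centroid at (75.00, 70.00).
flange: A = 150 × 24 = 3600.00, centroid at (75.00, 152.00).
ΣA = 6960.00 mm²
ΣAx̄ = (3360.00)(75.00) + (3600.00)(75.00) = 522000.00 mm³
ΣAȳ = (3360.00)(70.00) + (3600.00)(152.00) = 782400.00 mm³
x̄ = 522000.00 / 6960.00 = 75.00 mm
ȳ = 782400.00 / 6960.00 = 112.41 mm

x̄ = 75.00 mm, ȳ = 112.41 mm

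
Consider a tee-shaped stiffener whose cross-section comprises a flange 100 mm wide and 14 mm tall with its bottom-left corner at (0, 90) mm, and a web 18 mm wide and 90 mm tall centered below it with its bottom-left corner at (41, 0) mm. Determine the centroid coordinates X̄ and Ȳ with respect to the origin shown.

X̄ = 50.00 mm, Ȳ = 69.11 mm

web: A = 18 × 90 = 1620.00, centroid at (50.00, 45.00).
flange: A = 100 × 14 = 1400.00, centroid at (50.00, 97.00).
ΣA = 3020.00 mm²
ΣAX̄ = (1620.00)(50.00) + (1400.00)(50.00) = 151000.00 mm³
ΣAȲ = (1620.00)(45.00) + (1400.00)(97.00) = 208700.00 mm³
X̄ = 151000.00 / 3020.00 = 50.00 mm
Ȳ = 208700.00 / 3020.00 = 69.11 mm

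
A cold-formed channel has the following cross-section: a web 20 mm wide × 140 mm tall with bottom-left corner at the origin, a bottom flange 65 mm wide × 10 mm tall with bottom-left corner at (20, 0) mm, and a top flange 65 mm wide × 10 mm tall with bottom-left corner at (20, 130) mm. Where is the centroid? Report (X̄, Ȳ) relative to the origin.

X̄ = 23.48 mm, Ȳ = 70.00 mm

Part | A | x̄ᵢ | ȳᵢ | A·x̄ᵢ | A·ȳᵢ
web | 2800.00 | 10.00 | 70.00 | 28000.00 | 196000.00
bottom flange | 650.00 | 52.50 | 5.00 | 34125.00 | 3250.00
top flange | 650.00 | 52.50 | 135.00 | 34125.00 | 87750.00
Σ | 4100.00 |  |  | 96250.00 | 287000.00
X̄ = 96250.00 / 4100.00 = 23.48 mm
Ȳ = 287000.00 / 4100.00 = 70.00 mm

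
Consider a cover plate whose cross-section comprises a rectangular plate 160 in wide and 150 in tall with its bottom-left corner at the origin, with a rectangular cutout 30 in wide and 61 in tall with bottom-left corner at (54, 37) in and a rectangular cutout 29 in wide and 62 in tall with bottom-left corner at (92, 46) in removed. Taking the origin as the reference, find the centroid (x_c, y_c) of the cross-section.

x_c = 78.65 in, y_c = 75.50 in

plate: A = 160 × 150 = 24000.00, centroid at (80.00, 75.00).
hole 1: A = −(30 × 61) = -1830.00, centroid at (69.00, 67.50).
hole 2: A = −(29 × 62) = -1798.00, centroid at (106.50, 77.00).
ΣA = 20372.00 in²
ΣAx_c = (24000.00)(80.00) + (-1830.00)(69.00) + (-1798.00)(106.50) = 1602243.00 in³
ΣAy_c = (24000.00)(75.00) + (-1830.00)(67.50) + (-1798.00)(77.00) = 1538029.00 in³
x_c = 1602243.00 / 20372.00 = 78.65 in
y_c = 1538029.00 / 20372.00 = 75.50 in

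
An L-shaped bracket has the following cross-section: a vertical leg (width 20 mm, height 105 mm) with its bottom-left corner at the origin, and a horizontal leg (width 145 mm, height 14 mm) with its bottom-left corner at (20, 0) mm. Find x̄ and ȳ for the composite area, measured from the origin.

x̄ = 50.55 mm, ȳ = 30.14 mm

vertical leg: A = 20 × 105 = 2100.00, centroid at (10.00, 52.50).
horizontal leg: A = 145 × 14 = 2030.00, centroid at (92.50, 7.00).
ΣA = 4130.00 mm², ΣAx̄ = 208775.00 mm³, ΣAȳ = 124460.00 mm³.
x̄ = 208775.00/4130.00 = 50.55 mm; ȳ = 124460.00/4130.00 = 30.14 mm.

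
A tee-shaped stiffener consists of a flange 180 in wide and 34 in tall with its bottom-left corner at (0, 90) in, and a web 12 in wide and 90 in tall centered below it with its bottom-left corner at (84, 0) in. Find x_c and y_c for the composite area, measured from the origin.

web: A = 12 × 90 = 1080.00, centroid at (90.00, 45.00).
flange: A = 180 × 34 = 6120.00, centroid at (90.00, 107.00).
ΣA = 7200.00 in², ΣAx_c = 648000.00 in³, ΣAy_c = 703440.00 in³.
x_c = 648000.00/7200.00 = 90.00 in; y_c = 703440.00/7200.00 = 97.70 in.

x_c = 90.00 in, y_c = 97.70 in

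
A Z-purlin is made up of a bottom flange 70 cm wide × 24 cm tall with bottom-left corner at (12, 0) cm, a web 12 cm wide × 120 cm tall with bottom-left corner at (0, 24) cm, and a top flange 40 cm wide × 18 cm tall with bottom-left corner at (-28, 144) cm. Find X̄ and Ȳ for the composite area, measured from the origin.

Part | A | x̄ᵢ | ȳᵢ | A·x̄ᵢ | A·ȳᵢ
bottom flange | 1680.00 | 47.00 | 12.00 | 78960.00 | 20160.00
web | 1440.00 | 6.00 | 84.00 | 8640.00 | 120960.00
top flange | 720.00 | -8.00 | 153.00 | -5760.00 | 110160.00
Σ | 3840.00 |  |  | 81840.00 | 251280.00
X̄ = 81840.00 / 3840.00 = 21.31 cm
Ȳ = 251280.00 / 3840.00 = 65.44 cm

X̄ = 21.31 cm, Ȳ = 65.44 cm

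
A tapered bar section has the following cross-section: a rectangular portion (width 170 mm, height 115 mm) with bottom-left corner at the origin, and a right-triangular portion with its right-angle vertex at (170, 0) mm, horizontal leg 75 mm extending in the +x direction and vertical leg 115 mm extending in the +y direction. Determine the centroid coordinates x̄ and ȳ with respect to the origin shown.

x̄ = 104.88 mm, ȳ = 54.04 mm

rectangular portion: A = 170 × 115 = 19550.00, centroid at (85.00, 57.50).
triangular portion: A = ½·75·115 = 4312.50, centroid at (195.00, 38.33).
ΣA = 23862.50 mm²
ΣAx̄ = (19550.00)(85.00) + (4312.50)(195.00) = 2502687.50 mm³
ΣAȳ = (19550.00)(57.50) + (4312.50)(38.33) = 1289437.50 mm³
x̄ = 2502687.50 / 23862.50 = 104.88 mm
ȳ = 1289437.50 / 23862.50 = 54.04 mm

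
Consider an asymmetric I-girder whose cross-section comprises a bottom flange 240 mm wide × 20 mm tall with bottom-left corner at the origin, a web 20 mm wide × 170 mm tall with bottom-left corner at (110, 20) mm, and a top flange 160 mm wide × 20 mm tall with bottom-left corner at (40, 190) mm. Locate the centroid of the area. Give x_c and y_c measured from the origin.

x_c = 120.00 mm, y_c = 91.67 mm

bottom flange: A = 240 × 20 = 4800.00, centroid at (120.00, 10.00).
web: A = 20 × 170 = 3400.00, centroid at (120.00, 105.00).
top flange: A = 160 × 20 = 3200.00, centroid at (120.00, 200.00).
ΣA = 11400.00 mm², ΣAx_c = 1368000.00 mm³, ΣAy_c = 1045000.00 mm³.
x_c = 1368000.00/11400.00 = 120.00 mm; y_c = 1045000.00/11400.00 = 91.67 mm.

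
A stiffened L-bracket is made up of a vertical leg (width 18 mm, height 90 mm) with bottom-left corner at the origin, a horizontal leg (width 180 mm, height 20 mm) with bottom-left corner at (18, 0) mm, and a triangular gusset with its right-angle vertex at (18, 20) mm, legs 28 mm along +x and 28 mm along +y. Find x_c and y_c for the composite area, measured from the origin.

x_c = 73.79 mm, y_c = 21.45 mm

vertical leg: A = 18 × 90 = 1620.00, centroid at (9.00, 45.00).
horizontal leg: A = 180 × 20 = 3600.00, centroid at (108.00, 10.00).
gusset: A = ½·28·28 = 392.00, centroid at (27.33, 29.33).
ΣA = 5612.00 mm²
ΣAx_c = (1620.00)(9.00) + (3600.00)(108.00) + (392.00)(27.33) = 414094.67 mm³
ΣAy_c = (1620.00)(45.00) + (3600.00)(10.00) + (392.00)(29.33) = 120398.67 mm³
x_c = 414094.67 / 5612.00 = 73.79 mm
y_c = 120398.67 / 5612.00 = 21.45 mm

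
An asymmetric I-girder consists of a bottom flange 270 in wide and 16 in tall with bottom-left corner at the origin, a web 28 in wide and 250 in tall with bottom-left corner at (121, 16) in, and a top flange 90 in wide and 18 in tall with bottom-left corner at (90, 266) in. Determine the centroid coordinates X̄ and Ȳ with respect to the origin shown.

X̄ = 135.00 in, Ȳ = 113.37 in

Part | A | x̄ᵢ | ȳᵢ | A·x̄ᵢ | A·ȳᵢ
bottom flange | 4320.00 | 135.00 | 8.00 | 583200.00 | 34560.00
web | 7000.00 | 135.00 | 141.00 | 945000.00 | 987000.00
top flange | 1620.00 | 135.00 | 275.00 | 218700.00 | 445500.00
Σ | 12940.00 |  |  | 1746900.00 | 1467060.00
X̄ = 1746900.00 / 12940.00 = 135.00 in
Ȳ = 1467060.00 / 12940.00 = 113.37 in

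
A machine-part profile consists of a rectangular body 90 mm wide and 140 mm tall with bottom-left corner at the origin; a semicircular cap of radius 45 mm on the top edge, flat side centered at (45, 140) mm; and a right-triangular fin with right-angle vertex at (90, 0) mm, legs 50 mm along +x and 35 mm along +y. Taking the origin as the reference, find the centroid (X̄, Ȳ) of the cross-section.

X̄ = 48.24 mm, Ȳ = 83.95 mm

rectangular body: A = 90 × 140 = 12600.00, centroid at (45.00, 70.00).
semicircular top: A = ½π·45² = 3180.86, centroid at (45.00, 159.10).
triangular fin: A = ½·50·35 = 875.00, centroid at (106.67, 11.67).
ΣA = 16655.86 mm²
ΣAX̄ = (12600.00)(45.00) + (3180.86)(45.00) + (875.00)(106.67) = 803472.15 mm³
ΣAȲ = (12600.00)(70.00) + (3180.86)(159.10) + (875.00)(11.67) = 1398279.09 mm³
X̄ = 803472.15 / 16655.86 = 48.24 mm
Ȳ = 1398279.09 / 16655.86 = 83.95 mm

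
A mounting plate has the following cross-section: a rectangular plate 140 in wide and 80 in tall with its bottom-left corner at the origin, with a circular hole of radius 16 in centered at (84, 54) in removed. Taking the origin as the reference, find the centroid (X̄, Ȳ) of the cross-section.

X̄ = 68.92 in, Ȳ = 38.92 in

Part | A | x̄ᵢ | ȳᵢ | A·x̄ᵢ | A·ȳᵢ
plate | 11200.00 | 70.00 | 40.00 | 784000.00 | 448000.00
hole | -804.25 | 84.00 | 54.00 | -67556.81 | -43429.38
Σ | 10395.75 |  |  | 716443.19 | 404570.62
X̄ = 716443.19 / 10395.75 = 68.92 in
Ȳ = 404570.62 / 10395.75 = 38.92 in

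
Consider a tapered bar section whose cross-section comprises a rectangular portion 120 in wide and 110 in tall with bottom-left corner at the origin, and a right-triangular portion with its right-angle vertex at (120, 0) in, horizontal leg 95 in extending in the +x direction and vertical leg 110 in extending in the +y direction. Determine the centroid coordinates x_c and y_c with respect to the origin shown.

rectangular portion: A = 120 × 110 = 13200.00, centroid at (60.00, 55.00).
triangular portion: A = ½·95·110 = 5225.00, centroid at (151.67, 36.67).
ΣA = 18425.00 in²
ΣAx_c = (13200.00)(60.00) + (5225.00)(151.67) = 1584458.33 in³
ΣAy_c = (13200.00)(55.00) + (5225.00)(36.67) = 917583.33 in³
x_c = 1584458.33 / 18425.00 = 86.00 in
y_c = 917583.33 / 18425.00 = 49.80 in

x_c = 86.00 in, y_c = 49.80 in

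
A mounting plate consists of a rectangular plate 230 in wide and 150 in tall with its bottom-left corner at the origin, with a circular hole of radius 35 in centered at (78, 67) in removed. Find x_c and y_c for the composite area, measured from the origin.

x_c = 119.65 in, y_c = 76.00 in

Part | A | x̄ᵢ | ȳᵢ | A·x̄ᵢ | A·ȳᵢ
plate | 34500.00 | 115.00 | 75.00 | 3967500.00 | 2587500.00
hole | -3848.45 | 78.00 | 67.00 | -300179.18 | -257846.22
Σ | 30651.55 |  |  | 3667320.82 | 2329653.78
x_c = 3667320.82 / 30651.55 = 119.65 in
y_c = 2329653.78 / 30651.55 = 76.00 in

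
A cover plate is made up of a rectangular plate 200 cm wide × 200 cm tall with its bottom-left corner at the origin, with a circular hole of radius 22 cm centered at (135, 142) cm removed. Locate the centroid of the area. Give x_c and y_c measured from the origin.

x_c = 98.62 cm, y_c = 98.34 cm

plate: A = 200 × 200 = 40000.00, centroid at (100.00, 100.00).
hole: A = −π·22² = -1520.53, centroid at (135.00, 142.00).
ΣA = 38479.47 cm², ΣAx_c = 3794728.34 cm³, ΣAy_c = 3784084.62 cm³.
x_c = 3794728.34/38479.47 = 98.62 cm; y_c = 3784084.62/38479.47 = 98.34 cm.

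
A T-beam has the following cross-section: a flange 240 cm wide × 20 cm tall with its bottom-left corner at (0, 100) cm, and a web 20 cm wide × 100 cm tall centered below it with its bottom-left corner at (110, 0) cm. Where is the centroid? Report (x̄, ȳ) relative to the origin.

x̄ = 120.00 cm, ȳ = 92.35 cm

web: A = 20 × 100 = 2000.00, centroid at (120.00, 50.00).
flange: A = 240 × 20 = 4800.00, centroid at (120.00, 110.00).
ΣA = 6800.00 cm²
ΣAx̄ = (2000.00)(120.00) + (4800.00)(120.00) = 816000.00 cm³
ΣAȳ = (2000.00)(50.00) + (4800.00)(110.00) = 628000.00 cm³
x̄ = 816000.00 / 6800.00 = 120.00 cm
ȳ = 628000.00 / 6800.00 = 92.35 cm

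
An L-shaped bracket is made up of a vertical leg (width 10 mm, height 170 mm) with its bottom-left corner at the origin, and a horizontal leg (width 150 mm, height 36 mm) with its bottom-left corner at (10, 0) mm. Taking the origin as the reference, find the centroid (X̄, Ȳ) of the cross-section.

X̄ = 65.85 mm, Ȳ = 34.04 mm

vertical leg: A = 10 × 170 = 1700.00, centroid at (5.00, 85.00).
horizontal leg: A = 150 × 36 = 5400.00, centroid at (85.00, 18.00).
ΣA = 7100.00 mm²
ΣAX̄ = (1700.00)(5.00) + (5400.00)(85.00) = 467500.00 mm³
ΣAȲ = (1700.00)(85.00) + (5400.00)(18.00) = 241700.00 mm³
X̄ = 467500.00 / 7100.00 = 65.85 mm
Ȳ = 241700.00 / 7100.00 = 34.04 mm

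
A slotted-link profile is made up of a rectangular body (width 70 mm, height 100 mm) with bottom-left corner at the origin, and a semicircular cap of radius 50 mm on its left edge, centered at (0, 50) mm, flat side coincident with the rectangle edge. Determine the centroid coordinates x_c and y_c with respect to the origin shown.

x_c = 14.80 mm, y_c = 50.00 mm

rectangular body: A = 70 × 100 = 7000.00, centroid at (35.00, 50.00).
semicircular end: A = ½π·50² = 3926.99, centroid at (-21.22, 50.00).
ΣA = 10926.99 mm²
ΣAx_c = (7000.00)(35.00) + (3926.99)(-21.22) = 161666.67 mm³
ΣAy_c = (7000.00)(50.00) + (3926.99)(50.00) = 546349.54 mm³
x_c = 161666.67 / 10926.99 = 14.80 mm
y_c = 546349.54 / 10926.99 = 50.00 mm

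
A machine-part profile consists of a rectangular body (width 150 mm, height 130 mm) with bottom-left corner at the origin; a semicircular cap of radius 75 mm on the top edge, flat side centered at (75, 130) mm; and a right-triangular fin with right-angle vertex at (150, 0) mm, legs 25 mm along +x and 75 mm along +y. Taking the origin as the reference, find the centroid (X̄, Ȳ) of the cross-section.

X̄ = 77.67 mm, Ȳ = 92.95 mm

Part | A | x̄ᵢ | ȳᵢ | A·x̄ᵢ | A·ȳᵢ
rectangular body | 19500.00 | 75.00 | 65.00 | 1462500.00 | 1267500.00
semicircular top | 8835.73 | 75.00 | 161.83 | 662679.70 | 1429894.81
triangular fin | 937.50 | 158.33 | 25.00 | 148437.50 | 23437.50
Σ | 29273.23 |  |  | 2273617.20 | 2720832.31
X̄ = 2273617.20 / 29273.23 = 77.67 mm
Ȳ = 2720832.31 / 29273.23 = 92.95 mm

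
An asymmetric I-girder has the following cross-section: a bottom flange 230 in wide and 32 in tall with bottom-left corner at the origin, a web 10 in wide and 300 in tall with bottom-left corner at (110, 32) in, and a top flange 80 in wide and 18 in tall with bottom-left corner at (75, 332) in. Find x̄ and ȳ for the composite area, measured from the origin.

bottom flange: A = 230 × 32 = 7360.00, centroid at (115.00, 16.00).
web: A = 10 × 300 = 3000.00, centroid at (115.00, 182.00).
top flange: A = 80 × 18 = 1440.00, centroid at (115.00, 341.00).
ΣA = 11800.00 in²
ΣAx̄ = (7360.00)(115.00) + (3000.00)(115.00) + (1440.00)(115.00) = 1357000.00 in³
ΣAȳ = (7360.00)(16.00) + (3000.00)(182.00) + (1440.00)(341.00) = 1154800.00 in³
x̄ = 1357000.00 / 11800.00 = 115.00 in
ȳ = 1154800.00 / 11800.00 = 97.86 in

x̄ = 115.00 in, ȳ = 97.86 in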